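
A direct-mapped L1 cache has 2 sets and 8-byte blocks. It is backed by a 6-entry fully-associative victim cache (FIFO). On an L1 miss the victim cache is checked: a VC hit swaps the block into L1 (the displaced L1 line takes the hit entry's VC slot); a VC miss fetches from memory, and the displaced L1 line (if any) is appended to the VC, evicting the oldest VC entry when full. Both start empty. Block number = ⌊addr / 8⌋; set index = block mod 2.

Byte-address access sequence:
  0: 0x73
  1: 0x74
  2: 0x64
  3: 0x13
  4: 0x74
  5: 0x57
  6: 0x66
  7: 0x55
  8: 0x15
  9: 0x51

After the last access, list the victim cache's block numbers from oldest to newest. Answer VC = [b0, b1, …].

  [0] addr=0x73 blk=14 s=0: MISS | VC []
  [1] addr=0x74 blk=14 s=0: L1-HIT | VC []
  [2] addr=0x64 blk=12 s=0: MISS | VC [14]
  [3] addr=0x13 blk=2 s=0: MISS | VC [14, 12]
  [4] addr=0x74 blk=14 s=0: VC-HIT | VC [2, 12]
  [5] addr=0x57 blk=10 s=0: MISS | VC [2, 12, 14]
  [6] addr=0x66 blk=12 s=0: VC-HIT | VC [2, 10, 14]
  [7] addr=0x55 blk=10 s=0: VC-HIT | VC [2, 12, 14]
  [8] addr=0x15 blk=2 s=0: VC-HIT | VC [10, 12, 14]
  [9] addr=0x51 blk=10 s=0: VC-HIT | VC [2, 12, 14]

VC = [2, 12, 14]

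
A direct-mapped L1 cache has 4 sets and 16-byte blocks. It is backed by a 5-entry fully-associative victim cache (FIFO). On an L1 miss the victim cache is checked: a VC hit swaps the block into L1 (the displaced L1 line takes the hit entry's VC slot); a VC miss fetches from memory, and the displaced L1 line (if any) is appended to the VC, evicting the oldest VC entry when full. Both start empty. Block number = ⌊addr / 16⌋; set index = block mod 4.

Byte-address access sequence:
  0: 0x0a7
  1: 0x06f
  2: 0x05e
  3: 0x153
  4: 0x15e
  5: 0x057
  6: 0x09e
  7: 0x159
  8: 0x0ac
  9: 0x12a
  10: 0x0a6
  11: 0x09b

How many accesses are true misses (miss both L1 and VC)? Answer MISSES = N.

MISSES = 6

  [0] addr=0xa7 blk=10 s=2: MISS | VC []
  [1] addr=0x6f blk=6 s=2: MISS | VC [10]
  [2] addr=0x5e blk=5 s=1: MISS | VC [10]
  [3] addr=0x153 blk=21 s=1: MISS | VC [10, 5]
  [4] addr=0x15e blk=21 s=1: L1-HIT | VC [10, 5]
  [5] addr=0x57 blk=5 s=1: VC-HIT | VC [10, 21]
  [6] addr=0x9e blk=9 s=1: MISS | VC [10, 21, 5]
  [7] addr=0x159 blk=21 s=1: VC-HIT | VC [10, 9, 5]
  [8] addr=0xac blk=10 s=2: VC-HIT | VC [6, 9, 5]
  [9] addr=0x12a blk=18 s=2: MISS | VC [6, 9, 5, 10]
  [10] addr=0xa6 blk=10 s=2: VC-HIT | VC [6, 9, 5, 18]
  [11] addr=0x9b blk=9 s=1: VC-HIT | VC [6, 21, 5, 18]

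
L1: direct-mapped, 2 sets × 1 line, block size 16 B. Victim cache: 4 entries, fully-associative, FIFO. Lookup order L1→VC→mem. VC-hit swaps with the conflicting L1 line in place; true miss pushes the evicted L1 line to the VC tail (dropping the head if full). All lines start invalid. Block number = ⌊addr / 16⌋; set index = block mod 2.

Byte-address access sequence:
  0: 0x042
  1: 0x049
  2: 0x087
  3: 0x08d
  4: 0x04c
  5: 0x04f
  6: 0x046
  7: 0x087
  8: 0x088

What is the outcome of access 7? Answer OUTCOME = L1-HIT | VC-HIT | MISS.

OUTCOME = VC-HIT

  [0] addr=0x42 blk=4 s=0: MISS | VC []
  [1] addr=0x49 blk=4 s=0: L1-HIT | VC []
  [2] addr=0x87 blk=8 s=0: MISS | VC [4]
  [3] addr=0x8d blk=8 s=0: L1-HIT | VC [4]
  [4] addr=0x4c blk=4 s=0: VC-HIT | VC [8]
  [5] addr=0x4f blk=4 s=0: L1-HIT | VC [8]
  [6] addr=0x46 blk=4 s=0: L1-HIT | VC [8]
  [7] addr=0x87 blk=8 s=0: VC-HIT | VC [4]
  [8] addr=0x88 blk=8 s=0: L1-HIT | VC [4]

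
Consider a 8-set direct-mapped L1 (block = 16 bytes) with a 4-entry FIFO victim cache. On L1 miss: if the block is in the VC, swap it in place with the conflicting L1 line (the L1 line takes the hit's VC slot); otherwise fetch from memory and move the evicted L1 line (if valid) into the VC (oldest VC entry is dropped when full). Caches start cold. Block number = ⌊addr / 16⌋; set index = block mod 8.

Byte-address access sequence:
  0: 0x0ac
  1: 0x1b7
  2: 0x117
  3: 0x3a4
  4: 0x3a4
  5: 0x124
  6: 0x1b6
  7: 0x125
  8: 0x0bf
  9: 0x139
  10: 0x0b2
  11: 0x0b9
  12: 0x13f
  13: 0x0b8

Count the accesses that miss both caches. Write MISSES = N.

  [0] addr=0xac blk=10 s=2: MISS | VC []
  [1] addr=0x1b7 blk=27 s=3: MISS | VC []
  [2] addr=0x117 blk=17 s=1: MISS | VC []
  [3] addr=0x3a4 blk=58 s=2: MISS | VC [10]
  [4] addr=0x3a4 blk=58 s=2: L1-HIT | VC [10]
  [5] addr=0x124 blk=18 s=2: MISS | VC [10, 58]
  [6] addr=0x1b6 blk=27 s=3: L1-HIT | VC [10, 58]
  [7] addr=0x125 blk=18 s=2: L1-HIT | VC [10, 58]
  [8] addr=0xbf blk=11 s=3: MISS | VC [10, 58, 27]
  [9] addr=0x139 blk=19 s=3: MISS | VC [10, 58, 27, 11]
  [10] addr=0xb2 blk=11 s=3: VC-HIT | VC [10, 58, 27, 19]
  [11] addr=0xb9 blk=11 s=3: L1-HIT | VC [10, 58, 27, 19]
  [12] addr=0x13f blk=19 s=3: VC-HIT | VC [10, 58, 27, 11]
  [13] addr=0xb8 blk=11 s=3: VC-HIT | VC [10, 58, 27, 19]

MISSES = 7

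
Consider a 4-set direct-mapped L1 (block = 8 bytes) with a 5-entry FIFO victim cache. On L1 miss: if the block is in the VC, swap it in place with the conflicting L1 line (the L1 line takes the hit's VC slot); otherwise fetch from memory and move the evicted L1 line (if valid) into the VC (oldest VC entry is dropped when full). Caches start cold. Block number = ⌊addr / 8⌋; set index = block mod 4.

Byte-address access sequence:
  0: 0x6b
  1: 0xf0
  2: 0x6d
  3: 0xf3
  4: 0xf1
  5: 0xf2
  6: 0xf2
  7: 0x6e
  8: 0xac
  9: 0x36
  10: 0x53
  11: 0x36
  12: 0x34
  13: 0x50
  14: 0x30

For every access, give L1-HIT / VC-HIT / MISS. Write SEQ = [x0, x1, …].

  [0] addr=0x6b blk=13 s=1: MISS | VC []
  [1] addr=0xf0 blk=30 s=2: MISS | VC []
  [2] addr=0x6d blk=13 s=1: L1-HIT | VC []
  [3] addr=0xf3 blk=30 s=2: L1-HIT | VC []
  [4] addr=0xf1 blk=30 s=2: L1-HIT | VC []
  [5] addr=0xf2 blk=30 s=2: L1-HIT | VC []
  [6] addr=0xf2 blk=30 s=2: L1-HIT | VC []
  [7] addr=0x6e blk=13 s=1: L1-HIT | VC []
  [8] addr=0xac blk=21 s=1: MISS | VC [13]
  [9] addr=0x36 blk=6 s=2: MISS | VC [13, 30]
  [10] addr=0x53 blk=10 s=2: MISS | VC [13, 30, 6]
  [11] addr=0x36 blk=6 s=2: VC-HIT | VC [13, 30, 10]
  [12] addr=0x34 blk=6 s=2: L1-HIT | VC [13, 30, 10]
  [13] addr=0x50 blk=10 s=2: VC-HIT | VC [13, 30, 6]
  [14] addr=0x30 blk=6 s=2: VC-HIT | VC [13, 30, 10]

SEQ = [MISS, MISS, L1-HIT, L1-HIT, L1-HIT, L1-HIT, L1-HIT, L1-HIT, MISS, MISS, MISS, VC-HIT, L1-HIT, VC-HIT, VC-HIT]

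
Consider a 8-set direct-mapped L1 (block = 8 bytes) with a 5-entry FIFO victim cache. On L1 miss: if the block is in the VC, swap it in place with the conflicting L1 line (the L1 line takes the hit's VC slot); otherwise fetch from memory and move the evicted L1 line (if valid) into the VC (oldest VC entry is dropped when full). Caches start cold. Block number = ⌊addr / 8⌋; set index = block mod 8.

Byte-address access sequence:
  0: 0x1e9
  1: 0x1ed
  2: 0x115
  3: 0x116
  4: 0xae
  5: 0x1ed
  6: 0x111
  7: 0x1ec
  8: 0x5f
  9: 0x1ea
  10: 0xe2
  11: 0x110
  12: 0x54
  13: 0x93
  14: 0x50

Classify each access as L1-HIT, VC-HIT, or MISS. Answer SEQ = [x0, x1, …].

SEQ = [MISS, L1-HIT, MISS, L1-HIT, MISS, VC-HIT, L1-HIT, L1-HIT, MISS, L1-HIT, MISS, L1-HIT, MISS, MISS, VC-HIT]

  [0] addr=0x1e9 blk=61 s=5: MISS | VC []
  [1] addr=0x1ed blk=61 s=5: L1-HIT | VC []
  [2] addr=0x115 blk=34 s=2: MISS | VC []
  [3] addr=0x116 blk=34 s=2: L1-HIT | VC []
  [4] addr=0xae blk=21 s=5: MISS | VC [61]
  [5] addr=0x1ed blk=61 s=5: VC-HIT | VC [21]
  [6] addr=0x111 blk=34 s=2: L1-HIT | VC [21]
  [7] addr=0x1ec blk=61 s=5: L1-HIT | VC [21]
  [8] addr=0x5f blk=11 s=3: MISS | VC [21]
  [9] addr=0x1ea blk=61 s=5: L1-HIT | VC [21]
  [10] addr=0xe2 blk=28 s=4: MISS | VC [21]
  [11] addr=0x110 blk=34 s=2: L1-HIT | VC [21]
  [12] addr=0x54 blk=10 s=2: MISS | VC [21, 34]
  [13] addr=0x93 blk=18 s=2: MISS | VC [21, 34, 10]
  [14] addr=0x50 blk=10 s=2: VC-HIT | VC [21, 34, 18]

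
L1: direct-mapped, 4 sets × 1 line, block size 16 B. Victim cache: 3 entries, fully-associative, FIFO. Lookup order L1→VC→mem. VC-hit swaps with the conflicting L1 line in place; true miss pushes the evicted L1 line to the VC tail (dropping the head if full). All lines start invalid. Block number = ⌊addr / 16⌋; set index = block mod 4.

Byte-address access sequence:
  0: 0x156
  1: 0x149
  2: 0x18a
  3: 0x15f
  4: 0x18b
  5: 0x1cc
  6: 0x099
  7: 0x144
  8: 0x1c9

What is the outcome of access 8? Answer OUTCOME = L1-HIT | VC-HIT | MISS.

#0 0x156→b21/s1 MISS; vc=[]
#1 0x149→b20/s0 MISS; vc=[]
#2 0x18a→b24/s0 MISS; vc=[20]
#3 0x15f→b21/s1 L1-HIT; vc=[20]
#4 0x18b→b24/s0 L1-HIT; vc=[20]
#5 0x1cc→b28/s0 MISS; vc=[20,24]
#6 0x99→b9/s1 MISS; vc=[20,24,21]
#7 0x144→b20/s0 VC-HIT; vc=[28,24,21]
#8 0x1c9→b28/s0 VC-HIT; vc=[20,24,21]

OUTCOME = VC-HIT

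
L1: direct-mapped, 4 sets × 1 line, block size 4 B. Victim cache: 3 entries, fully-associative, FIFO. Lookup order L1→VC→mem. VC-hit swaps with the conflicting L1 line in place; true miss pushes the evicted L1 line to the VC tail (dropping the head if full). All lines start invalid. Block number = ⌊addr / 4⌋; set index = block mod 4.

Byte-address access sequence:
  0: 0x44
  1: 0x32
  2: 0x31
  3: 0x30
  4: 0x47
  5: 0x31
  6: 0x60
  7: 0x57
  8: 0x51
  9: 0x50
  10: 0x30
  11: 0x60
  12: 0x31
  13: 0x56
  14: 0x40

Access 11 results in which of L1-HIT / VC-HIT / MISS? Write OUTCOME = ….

  [0] addr=0x44 blk=17 s=1: MISS | VC []
  [1] addr=0x32 blk=12 s=0: MISS | VC []
  [2] addr=0x31 blk=12 s=0: L1-HIT | VC []
  [3] addr=0x30 blk=12 s=0: L1-HIT | VC []
  [4] addr=0x47 blk=17 s=1: L1-HIT | VC []
  [5] addr=0x31 blk=12 s=0: L1-HIT | VC []
  [6] addr=0x60 blk=24 s=0: MISS | VC [12]
  [7] addr=0x57 blk=21 s=1: MISS | VC [12, 17]
  [8] addr=0x51 blk=20 s=0: MISS | VC [12, 17, 24]
  [9] addr=0x50 blk=20 s=0: L1-HIT | VC [12, 17, 24]
  [10] addr=0x30 blk=12 s=0: VC-HIT | VC [20, 17, 24]
  [11] addr=0x60 blk=24 s=0: VC-HIT | VC [20, 17, 12]
  [12] addr=0x31 blk=12 s=0: VC-HIT | VC [20, 17, 24]
  [13] addr=0x56 blk=21 s=1: L1-HIT | VC [20, 17, 24]
  [14] addr=0x40 blk=16 s=0: MISS | VC [17, 24, 12]

OUTCOME = VC-HIT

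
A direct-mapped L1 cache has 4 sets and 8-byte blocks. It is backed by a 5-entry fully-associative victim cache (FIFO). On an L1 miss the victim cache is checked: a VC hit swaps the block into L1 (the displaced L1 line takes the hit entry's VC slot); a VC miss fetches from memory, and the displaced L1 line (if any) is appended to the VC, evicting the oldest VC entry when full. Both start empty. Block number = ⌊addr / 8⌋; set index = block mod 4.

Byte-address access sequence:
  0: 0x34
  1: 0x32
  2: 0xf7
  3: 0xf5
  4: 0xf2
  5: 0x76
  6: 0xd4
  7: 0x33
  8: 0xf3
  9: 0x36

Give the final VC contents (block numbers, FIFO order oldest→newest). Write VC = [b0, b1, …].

  [0] addr=0x34 blk=6 s=2: MISS | VC []
  [1] addr=0x32 blk=6 s=2: L1-HIT | VC []
  [2] addr=0xf7 blk=30 s=2: MISS | VC [6]
  [3] addr=0xf5 blk=30 s=2: L1-HIT | VC [6]
  [4] addr=0xf2 blk=30 s=2: L1-HIT | VC [6]
  [5] addr=0x76 blk=14 s=2: MISS | VC [6, 30]
  [6] addr=0xd4 blk=26 s=2: MISS | VC [6, 30, 14]
  [7] addr=0x33 blk=6 s=2: VC-HIT | VC [26, 30, 14]
  [8] addr=0xf3 blk=30 s=2: VC-HIT | VC [26, 6, 14]
  [9] addr=0x36 blk=6 s=2: VC-HIT | VC [26, 30, 14]

VC = [26, 30, 14]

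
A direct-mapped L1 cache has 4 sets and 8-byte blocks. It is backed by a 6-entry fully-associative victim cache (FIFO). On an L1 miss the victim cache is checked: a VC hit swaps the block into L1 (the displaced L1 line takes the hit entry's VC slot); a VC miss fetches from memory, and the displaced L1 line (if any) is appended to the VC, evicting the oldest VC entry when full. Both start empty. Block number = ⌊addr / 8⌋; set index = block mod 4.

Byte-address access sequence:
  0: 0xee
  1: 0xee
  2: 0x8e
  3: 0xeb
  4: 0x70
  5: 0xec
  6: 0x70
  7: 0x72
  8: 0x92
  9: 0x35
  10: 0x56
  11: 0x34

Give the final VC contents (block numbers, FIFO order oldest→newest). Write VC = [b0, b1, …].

VC = [17, 14, 18, 10]

0: 0xee (blk 29, set 1) → MISS  vc=[]
1: 0xee (blk 29, set 1) → L1-HIT  vc=[]
2: 0x8e (blk 17, set 1) → MISS  vc=[29]
3: 0xeb (blk 29, set 1) → VC-HIT  vc=[17]
4: 0x70 (blk 14, set 2) → MISS  vc=[17]
5: 0xec (blk 29, set 1) → L1-HIT  vc=[17]
6: 0x70 (blk 14, set 2) → L1-HIT  vc=[17]
7: 0x72 (blk 14, set 2) → L1-HIT  vc=[17]
8: 0x92 (blk 18, set 2) → MISS  vc=[17, 14]
9: 0x35 (blk 6, set 2) → MISS  vc=[17, 14, 18]
10: 0x56 (blk 10, set 2) → MISS  vc=[17, 14, 18, 6]
11: 0x34 (blk 6, set 2) → VC-HIT  vc=[17, 14, 18, 10]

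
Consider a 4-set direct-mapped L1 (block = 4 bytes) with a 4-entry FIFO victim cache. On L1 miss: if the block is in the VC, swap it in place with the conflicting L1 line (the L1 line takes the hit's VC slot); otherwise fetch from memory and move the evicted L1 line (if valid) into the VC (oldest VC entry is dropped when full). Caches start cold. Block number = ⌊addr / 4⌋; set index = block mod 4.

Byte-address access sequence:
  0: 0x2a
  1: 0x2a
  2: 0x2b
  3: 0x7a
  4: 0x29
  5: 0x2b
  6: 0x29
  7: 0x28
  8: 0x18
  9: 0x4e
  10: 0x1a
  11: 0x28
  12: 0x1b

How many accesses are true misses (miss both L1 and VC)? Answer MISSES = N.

MISSES = 4

#0 0x2a→b10/s2 MISS; vc=[]
#1 0x2a→b10/s2 L1-HIT; vc=[]
#2 0x2b→b10/s2 L1-HIT; vc=[]
#3 0x7a→b30/s2 MISS; vc=[10]
#4 0x29→b10/s2 VC-HIT; vc=[30]
#5 0x2b→b10/s2 L1-HIT; vc=[30]
#6 0x29→b10/s2 L1-HIT; vc=[30]
#7 0x28→b10/s2 L1-HIT; vc=[30]
#8 0x18→b6/s2 MISS; vc=[30,10]
#9 0x4e→b19/s3 MISS; vc=[30,10]
#10 0x1a→b6/s2 L1-HIT; vc=[30,10]
#11 0x28→b10/s2 VC-HIT; vc=[30,6]
#12 0x1b→b6/s2 VC-HIT; vc=[30,10]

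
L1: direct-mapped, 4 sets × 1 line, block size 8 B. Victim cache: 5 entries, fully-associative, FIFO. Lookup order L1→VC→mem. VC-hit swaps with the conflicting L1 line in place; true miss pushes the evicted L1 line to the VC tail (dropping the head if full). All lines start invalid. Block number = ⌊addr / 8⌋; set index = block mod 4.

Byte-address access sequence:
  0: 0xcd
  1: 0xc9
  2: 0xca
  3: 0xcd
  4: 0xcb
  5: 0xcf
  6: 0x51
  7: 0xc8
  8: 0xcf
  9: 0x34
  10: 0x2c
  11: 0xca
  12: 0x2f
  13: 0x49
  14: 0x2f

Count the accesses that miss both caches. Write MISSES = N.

0: 0xcd (blk 25, set 1) → MISS  vc=[]
1: 0xc9 (blk 25, set 1) → L1-HIT  vc=[]
2: 0xca (blk 25, set 1) → L1-HIT  vc=[]
3: 0xcd (blk 25, set 1) → L1-HIT  vc=[]
4: 0xcb (blk 25, set 1) → L1-HIT  vc=[]
5: 0xcf (blk 25, set 1) → L1-HIT  vc=[]
6: 0x51 (blk 10, set 2) → MISS  vc=[]
7: 0xc8 (blk 25, set 1) → L1-HIT  vc=[]
8: 0xcf (blk 25, set 1) → L1-HIT  vc=[]
9: 0x34 (blk 6, set 2) → MISS  vc=[10]
10: 0x2c (blk 5, set 1) → MISS  vc=[10, 25]
11: 0xca (blk 25, set 1) → VC-HIT  vc=[10, 5]
12: 0x2f (blk 5, set 1) → VC-HIT  vc=[10, 25]
13: 0x49 (blk 9, set 1) → MISS  vc=[10, 25, 5]
14: 0x2f (blk 5, set 1) → VC-HIT  vc=[10, 25, 9]

MISSES = 5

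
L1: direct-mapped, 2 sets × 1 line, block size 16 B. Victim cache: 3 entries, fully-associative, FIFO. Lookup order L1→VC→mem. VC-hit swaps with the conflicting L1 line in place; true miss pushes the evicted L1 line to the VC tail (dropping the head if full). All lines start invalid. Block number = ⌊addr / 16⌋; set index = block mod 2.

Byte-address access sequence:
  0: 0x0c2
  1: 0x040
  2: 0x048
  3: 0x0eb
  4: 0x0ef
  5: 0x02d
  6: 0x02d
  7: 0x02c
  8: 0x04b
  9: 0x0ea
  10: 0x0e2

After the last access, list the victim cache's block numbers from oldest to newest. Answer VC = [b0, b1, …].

VC = [12, 2, 4]

  [0] addr=0xc2 blk=12 s=0: MISS | VC []
  [1] addr=0x40 blk=4 s=0: MISS | VC [12]
  [2] addr=0x48 blk=4 s=0: L1-HIT | VC [12]
  [3] addr=0xeb blk=14 s=0: MISS | VC [12, 4]
  [4] addr=0xef blk=14 s=0: L1-HIT | VC [12, 4]
  [5] addr=0x2d blk=2 s=0: MISS | VC [12, 4, 14]
  [6] addr=0x2d blk=2 s=0: L1-HIT | VC [12, 4, 14]
  [7] addr=0x2c blk=2 s=0: L1-HIT | VC [12, 4, 14]
  [8] addr=0x4b blk=4 s=0: VC-HIT | VC [12, 2, 14]
  [9] addr=0xea blk=14 s=0: VC-HIT | VC [12, 2, 4]
  [10] addr=0xe2 blk=14 s=0: L1-HIT | VC [12, 2, 4]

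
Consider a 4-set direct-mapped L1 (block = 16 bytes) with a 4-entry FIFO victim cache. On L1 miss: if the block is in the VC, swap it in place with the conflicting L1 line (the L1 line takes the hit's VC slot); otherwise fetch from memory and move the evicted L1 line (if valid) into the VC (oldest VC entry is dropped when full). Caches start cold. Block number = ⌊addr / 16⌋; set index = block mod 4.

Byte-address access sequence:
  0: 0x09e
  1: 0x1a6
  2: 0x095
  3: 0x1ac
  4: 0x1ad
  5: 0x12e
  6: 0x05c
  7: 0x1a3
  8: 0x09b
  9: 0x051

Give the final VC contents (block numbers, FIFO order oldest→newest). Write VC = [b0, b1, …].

0: 0x9e (blk 9, set 1) → MISS  vc=[]
1: 0x1a6 (blk 26, set 2) → MISS  vc=[]
2: 0x95 (blk 9, set 1) → L1-HIT  vc=[]
3: 0x1ac (blk 26, set 2) → L1-HIT  vc=[]
4: 0x1ad (blk 26, set 2) → L1-HIT  vc=[]
5: 0x12e (blk 18, set 2) → MISS  vc=[26]
6: 0x5c (blk 5, set 1) → MISS  vc=[26, 9]
7: 0x1a3 (blk 26, set 2) → VC-HIT  vc=[18, 9]
8: 0x9b (blk 9, set 1) → VC-HIT  vc=[18, 5]
9: 0x51 (blk 5, set 1) → VC-HIT  vc=[18, 9]

VC = [18, 9]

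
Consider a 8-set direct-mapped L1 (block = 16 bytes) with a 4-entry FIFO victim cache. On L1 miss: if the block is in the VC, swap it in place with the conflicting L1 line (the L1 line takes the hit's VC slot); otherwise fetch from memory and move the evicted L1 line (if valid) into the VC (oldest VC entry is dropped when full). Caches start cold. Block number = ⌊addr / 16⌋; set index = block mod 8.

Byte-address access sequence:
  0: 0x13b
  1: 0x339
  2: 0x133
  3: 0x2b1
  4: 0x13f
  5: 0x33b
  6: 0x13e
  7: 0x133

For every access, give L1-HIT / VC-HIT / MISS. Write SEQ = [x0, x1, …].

SEQ = [MISS, MISS, VC-HIT, MISS, VC-HIT, VC-HIT, VC-HIT, L1-HIT]

0: 0x13b (blk 19, set 3) → MISS  vc=[]
1: 0x339 (blk 51, set 3) → MISS  vc=[19]
2: 0x133 (blk 19, set 3) → VC-HIT  vc=[51]
3: 0x2b1 (blk 43, set 3) → MISS  vc=[51, 19]
4: 0x13f (blk 19, set 3) → VC-HIT  vc=[51, 43]
5: 0x33b (blk 51, set 3) → VC-HIT  vc=[19, 43]
6: 0x13e (blk 19, set 3) → VC-HIT  vc=[51, 43]
7: 0x133 (blk 19, set 3) → L1-HIT  vc=[51, 43]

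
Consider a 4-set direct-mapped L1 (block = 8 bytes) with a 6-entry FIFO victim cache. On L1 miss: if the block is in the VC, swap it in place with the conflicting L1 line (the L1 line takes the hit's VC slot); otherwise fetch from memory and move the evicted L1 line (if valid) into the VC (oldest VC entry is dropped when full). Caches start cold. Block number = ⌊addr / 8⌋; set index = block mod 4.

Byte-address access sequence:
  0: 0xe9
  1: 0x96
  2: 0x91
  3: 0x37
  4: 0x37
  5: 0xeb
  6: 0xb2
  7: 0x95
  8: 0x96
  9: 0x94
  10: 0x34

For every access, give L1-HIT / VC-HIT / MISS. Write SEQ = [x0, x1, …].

SEQ = [MISS, MISS, L1-HIT, MISS, L1-HIT, L1-HIT, MISS, VC-HIT, L1-HIT, L1-HIT, VC-HIT]

0: 0xe9 (blk 29, set 1) → MISS  vc=[]
1: 0x96 (blk 18, set 2) → MISS  vc=[]
2: 0x91 (blk 18, set 2) → L1-HIT  vc=[]
3: 0x37 (blk 6, set 2) → MISS  vc=[18]
4: 0x37 (blk 6, set 2) → L1-HIT  vc=[18]
5: 0xeb (blk 29, set 1) → L1-HIT  vc=[18]
6: 0xb2 (blk 22, set 2) → MISS  vc=[18, 6]
7: 0x95 (blk 18, set 2) → VC-HIT  vc=[22, 6]
8: 0x96 (blk 18, set 2) → L1-HIT  vc=[22, 6]
9: 0x94 (blk 18, set 2) → L1-HIT  vc=[22, 6]
10: 0x34 (blk 6, set 2) → VC-HIT  vc=[22, 18]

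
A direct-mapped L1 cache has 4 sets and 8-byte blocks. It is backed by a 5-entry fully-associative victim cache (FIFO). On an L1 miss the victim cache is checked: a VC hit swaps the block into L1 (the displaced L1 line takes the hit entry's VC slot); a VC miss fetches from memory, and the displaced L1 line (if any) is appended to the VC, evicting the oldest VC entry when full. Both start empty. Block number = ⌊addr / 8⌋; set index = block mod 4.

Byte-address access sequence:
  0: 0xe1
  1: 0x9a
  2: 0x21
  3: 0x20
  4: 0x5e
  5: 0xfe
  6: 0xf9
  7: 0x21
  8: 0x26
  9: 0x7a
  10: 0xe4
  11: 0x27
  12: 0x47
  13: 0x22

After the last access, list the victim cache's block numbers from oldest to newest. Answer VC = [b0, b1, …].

VC = [28, 19, 11, 31, 8]

#0 0xe1→b28/s0 MISS; vc=[]
#1 0x9a→b19/s3 MISS; vc=[]
#2 0x21→b4/s0 MISS; vc=[28]
#3 0x20→b4/s0 L1-HIT; vc=[28]
#4 0x5e→b11/s3 MISS; vc=[28,19]
#5 0xfe→b31/s3 MISS; vc=[28,19,11]
#6 0xf9→b31/s3 L1-HIT; vc=[28,19,11]
#7 0x21→b4/s0 L1-HIT; vc=[28,19,11]
#8 0x26→b4/s0 L1-HIT; vc=[28,19,11]
#9 0x7a→b15/s3 MISS; vc=[28,19,11,31]
#10 0xe4→b28/s0 VC-HIT; vc=[4,19,11,31]
#11 0x27→b4/s0 VC-HIT; vc=[28,19,11,31]
#12 0x47→b8/s0 MISS; vc=[28,19,11,31,4]
#13 0x22→b4/s0 VC-HIT; vc=[28,19,11,31,8]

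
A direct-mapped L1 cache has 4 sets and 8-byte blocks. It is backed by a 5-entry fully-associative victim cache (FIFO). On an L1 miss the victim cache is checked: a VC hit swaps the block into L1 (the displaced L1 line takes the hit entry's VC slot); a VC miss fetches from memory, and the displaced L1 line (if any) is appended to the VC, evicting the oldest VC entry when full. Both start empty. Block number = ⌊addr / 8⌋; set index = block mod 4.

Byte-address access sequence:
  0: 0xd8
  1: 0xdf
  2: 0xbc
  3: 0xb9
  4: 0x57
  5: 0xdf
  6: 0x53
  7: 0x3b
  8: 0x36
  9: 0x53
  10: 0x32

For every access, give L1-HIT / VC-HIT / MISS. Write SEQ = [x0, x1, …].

SEQ = [MISS, L1-HIT, MISS, L1-HIT, MISS, VC-HIT, L1-HIT, MISS, MISS, VC-HIT, VC-HIT]

0: 0xd8 (blk 27, set 3) → MISS  vc=[]
1: 0xdf (blk 27, set 3) → L1-HIT  vc=[]
2: 0xbc (blk 23, set 3) → MISS  vc=[27]
3: 0xb9 (blk 23, set 3) → L1-HIT  vc=[27]
4: 0x57 (blk 10, set 2) → MISS  vc=[27]
5: 0xdf (blk 27, set 3) → VC-HIT  vc=[23]
6: 0x53 (blk 10, set 2) → L1-HIT  vc=[23]
7: 0x3b (blk 7, set 3) → MISS  vc=[23, 27]
8: 0x36 (blk 6, set 2) → MISS  vc=[23, 27, 10]
9: 0x53 (blk 10, set 2) → VC-HIT  vc=[23, 27, 6]
10: 0x32 (blk 6, set 2) → VC-HIT  vc=[23, 27, 10]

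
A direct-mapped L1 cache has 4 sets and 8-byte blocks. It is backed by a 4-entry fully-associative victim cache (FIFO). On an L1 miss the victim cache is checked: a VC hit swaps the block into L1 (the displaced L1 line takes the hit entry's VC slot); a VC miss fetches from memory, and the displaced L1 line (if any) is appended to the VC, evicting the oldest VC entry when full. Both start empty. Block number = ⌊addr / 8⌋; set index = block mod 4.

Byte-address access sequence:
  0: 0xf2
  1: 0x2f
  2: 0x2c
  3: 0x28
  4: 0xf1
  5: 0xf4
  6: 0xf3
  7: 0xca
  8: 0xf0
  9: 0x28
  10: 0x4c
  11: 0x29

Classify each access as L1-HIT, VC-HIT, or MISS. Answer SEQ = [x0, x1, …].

SEQ = [MISS, MISS, L1-HIT, L1-HIT, L1-HIT, L1-HIT, L1-HIT, MISS, L1-HIT, VC-HIT, MISS, VC-HIT]

0: 0xf2 (blk 30, set 2) → MISS  vc=[]
1: 0x2f (blk 5, set 1) → MISS  vc=[]
2: 0x2c (blk 5, set 1) → L1-HIT  vc=[]
3: 0x28 (blk 5, set 1) → L1-HIT  vc=[]
4: 0xf1 (blk 30, set 2) → L1-HIT  vc=[]
5: 0xf4 (blk 30, set 2) → L1-HIT  vc=[]
6: 0xf3 (blk 30, set 2) → L1-HIT  vc=[]
7: 0xca (blk 25, set 1) → MISS  vc=[5]
8: 0xf0 (blk 30, set 2) → L1-HIT  vc=[5]
9: 0x28 (blk 5, set 1) → VC-HIT  vc=[25]
10: 0x4c (blk 9, set 1) → MISS  vc=[25, 5]
11: 0x29 (blk 5, set 1) → VC-HIT  vc=[25, 9]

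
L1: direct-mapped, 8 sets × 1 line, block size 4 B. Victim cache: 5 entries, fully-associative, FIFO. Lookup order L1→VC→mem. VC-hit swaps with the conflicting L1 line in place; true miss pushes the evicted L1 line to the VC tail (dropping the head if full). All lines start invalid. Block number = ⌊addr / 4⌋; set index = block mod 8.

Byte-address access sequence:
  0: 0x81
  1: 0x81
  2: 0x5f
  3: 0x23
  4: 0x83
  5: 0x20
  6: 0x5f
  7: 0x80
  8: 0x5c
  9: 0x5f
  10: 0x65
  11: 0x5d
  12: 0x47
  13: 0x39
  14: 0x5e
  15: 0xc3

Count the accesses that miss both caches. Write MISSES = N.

0: 0x81 (blk 32, set 0) → MISS  vc=[]
1: 0x81 (blk 32, set 0) → L1-HIT  vc=[]
2: 0x5f (blk 23, set 7) → MISS  vc=[]
3: 0x23 (blk 8, set 0) → MISS  vc=[32]
4: 0x83 (blk 32, set 0) → VC-HIT  vc=[8]
5: 0x20 (blk 8, set 0) → VC-HIT  vc=[32]
6: 0x5f (blk 23, set 7) → L1-HIT  vc=[32]
7: 0x80 (blk 32, set 0) → VC-HIT  vc=[8]
8: 0x5c (blk 23, set 7) → L1-HIT  vc=[8]
9: 0x5f (blk 23, set 7) → L1-HIT  vc=[8]
10: 0x65 (blk 25, set 1) → MISS  vc=[8]
11: 0x5d (blk 23, set 7) → L1-HIT  vc=[8]
12: 0x47 (blk 17, set 1) → MISS  vc=[8, 25]
13: 0x39 (blk 14, set 6) → MISS  vc=[8, 25]
14: 0x5e (blk 23, set 7) → L1-HIT  vc=[8, 25]
15: 0xc3 (blk 48, set 0) → MISS  vc=[8, 25, 32]

MISSES = 7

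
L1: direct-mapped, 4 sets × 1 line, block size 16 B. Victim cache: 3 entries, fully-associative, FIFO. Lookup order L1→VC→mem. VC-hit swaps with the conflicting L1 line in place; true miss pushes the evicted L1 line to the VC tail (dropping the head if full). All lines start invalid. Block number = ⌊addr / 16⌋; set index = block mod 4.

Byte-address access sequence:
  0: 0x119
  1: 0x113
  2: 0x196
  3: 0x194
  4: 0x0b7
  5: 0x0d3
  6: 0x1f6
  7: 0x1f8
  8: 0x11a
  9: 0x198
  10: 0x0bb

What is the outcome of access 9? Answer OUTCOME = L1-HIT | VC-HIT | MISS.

#0 0x119→b17/s1 MISS; vc=[]
#1 0x113→b17/s1 L1-HIT; vc=[]
#2 0x196→b25/s1 MISS; vc=[17]
#3 0x194→b25/s1 L1-HIT; vc=[17]
#4 0xb7→b11/s3 MISS; vc=[17]
#5 0xd3→b13/s1 MISS; vc=[17,25]
#6 0x1f6→b31/s3 MISS; vc=[17,25,11]
#7 0x1f8→b31/s3 L1-HIT; vc=[17,25,11]
#8 0x11a→b17/s1 VC-HIT; vc=[13,25,11]
#9 0x198→b25/s1 VC-HIT; vc=[13,17,11]
#10 0xbb→b11/s3 VC-HIT; vc=[13,17,31]

OUTCOME = VC-HIT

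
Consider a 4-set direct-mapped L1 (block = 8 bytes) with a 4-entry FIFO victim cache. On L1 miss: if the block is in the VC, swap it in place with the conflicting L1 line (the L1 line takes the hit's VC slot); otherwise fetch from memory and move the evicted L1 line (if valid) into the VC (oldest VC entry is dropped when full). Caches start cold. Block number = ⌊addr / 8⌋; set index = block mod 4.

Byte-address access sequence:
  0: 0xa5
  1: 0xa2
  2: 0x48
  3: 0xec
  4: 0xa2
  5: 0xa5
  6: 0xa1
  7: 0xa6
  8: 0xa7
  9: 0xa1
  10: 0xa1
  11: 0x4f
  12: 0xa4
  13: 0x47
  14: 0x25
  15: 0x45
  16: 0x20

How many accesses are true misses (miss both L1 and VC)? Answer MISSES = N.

#0 0xa5→b20/s0 MISS; vc=[]
#1 0xa2→b20/s0 L1-HIT; vc=[]
#2 0x48→b9/s1 MISS; vc=[]
#3 0xec→b29/s1 MISS; vc=[9]
#4 0xa2→b20/s0 L1-HIT; vc=[9]
#5 0xa5→b20/s0 L1-HIT; vc=[9]
#6 0xa1→b20/s0 L1-HIT; vc=[9]
#7 0xa6→b20/s0 L1-HIT; vc=[9]
#8 0xa7→b20/s0 L1-HIT; vc=[9]
#9 0xa1→b20/s0 L1-HIT; vc=[9]
#10 0xa1→b20/s0 L1-HIT; vc=[9]
#11 0x4f→b9/s1 VC-HIT; vc=[29]
#12 0xa4→b20/s0 L1-HIT; vc=[29]
#13 0x47→b8/s0 MISS; vc=[29,20]
#14 0x25→b4/s0 MISS; vc=[29,20,8]
#15 0x45→b8/s0 VC-HIT; vc=[29,20,4]
#16 0x20→b4/s0 VC-HIT; vc=[29,20,8]

MISSES = 5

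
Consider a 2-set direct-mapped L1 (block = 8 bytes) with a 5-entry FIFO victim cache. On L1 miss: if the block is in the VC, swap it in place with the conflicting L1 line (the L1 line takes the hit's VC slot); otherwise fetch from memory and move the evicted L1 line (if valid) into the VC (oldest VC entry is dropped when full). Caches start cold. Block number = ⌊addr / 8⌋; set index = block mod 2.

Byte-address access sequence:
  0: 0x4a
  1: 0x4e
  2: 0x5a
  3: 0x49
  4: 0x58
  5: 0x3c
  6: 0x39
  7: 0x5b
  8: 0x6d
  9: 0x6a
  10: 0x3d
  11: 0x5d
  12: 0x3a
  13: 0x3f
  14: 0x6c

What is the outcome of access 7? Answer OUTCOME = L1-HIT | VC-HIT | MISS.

OUTCOME = VC-HIT

  [0] addr=0x4a blk=9 s=1: MISS | VC []
  [1] addr=0x4e blk=9 s=1: L1-HIT | VC []
  [2] addr=0x5a blk=11 s=1: MISS | VC [9]
  [3] addr=0x49 blk=9 s=1: VC-HIT | VC [11]
  [4] addr=0x58 blk=11 s=1: VC-HIT | VC [9]
  [5] addr=0x3c blk=7 s=1: MISS | VC [9, 11]
  [6] addr=0x39 blk=7 s=1: L1-HIT | VC [9, 11]
  [7] addr=0x5b blk=11 s=1: VC-HIT | VC [9, 7]
  [8] addr=0x6d blk=13 s=1: MISS | VC [9, 7, 11]
  [9] addr=0x6a blk=13 s=1: L1-HIT | VC [9, 7, 11]
  [10] addr=0x3d blk=7 s=1: VC-HIT | VC [9, 13, 11]
  [11] addr=0x5d blk=11 s=1: VC-HIT | VC [9, 13, 7]
  [12] addr=0x3a blk=7 s=1: VC-HIT | VC [9, 13, 11]
  [13] addr=0x3f blk=7 s=1: L1-HIT | VC [9, 13, 11]
  [14] addr=0x6c blk=13 s=1: VC-HIT | VC [9, 7, 11]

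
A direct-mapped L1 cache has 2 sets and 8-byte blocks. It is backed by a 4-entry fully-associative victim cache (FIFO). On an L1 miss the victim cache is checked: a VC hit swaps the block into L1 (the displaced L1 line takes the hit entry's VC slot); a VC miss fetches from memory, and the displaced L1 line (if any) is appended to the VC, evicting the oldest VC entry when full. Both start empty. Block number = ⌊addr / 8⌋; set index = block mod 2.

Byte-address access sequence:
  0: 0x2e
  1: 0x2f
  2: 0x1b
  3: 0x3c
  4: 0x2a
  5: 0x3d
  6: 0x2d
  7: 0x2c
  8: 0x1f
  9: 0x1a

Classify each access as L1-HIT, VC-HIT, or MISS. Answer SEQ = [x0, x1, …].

SEQ = [MISS, L1-HIT, MISS, MISS, VC-HIT, VC-HIT, VC-HIT, L1-HIT, VC-HIT, L1-HIT]

#0 0x2e→b5/s1 MISS; vc=[]
#1 0x2f→b5/s1 L1-HIT; vc=[]
#2 0x1b→b3/s1 MISS; vc=[5]
#3 0x3c→b7/s1 MISS; vc=[5,3]
#4 0x2a→b5/s1 VC-HIT; vc=[7,3]
#5 0x3d→b7/s1 VC-HIT; vc=[5,3]
#6 0x2d→b5/s1 VC-HIT; vc=[7,3]
#7 0x2c→b5/s1 L1-HIT; vc=[7,3]
#8 0x1f→b3/s1 VC-HIT; vc=[7,5]
#9 0x1a→b3/s1 L1-HIT; vc=[7,5]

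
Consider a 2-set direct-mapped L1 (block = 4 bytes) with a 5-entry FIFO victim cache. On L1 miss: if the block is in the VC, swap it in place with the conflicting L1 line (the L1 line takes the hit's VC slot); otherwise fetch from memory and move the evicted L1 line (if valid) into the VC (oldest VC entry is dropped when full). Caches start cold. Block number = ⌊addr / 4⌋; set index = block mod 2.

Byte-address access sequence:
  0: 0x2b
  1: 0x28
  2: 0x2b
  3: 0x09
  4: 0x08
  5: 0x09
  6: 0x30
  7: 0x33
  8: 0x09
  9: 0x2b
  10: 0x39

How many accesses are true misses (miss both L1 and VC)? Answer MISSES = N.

0: 0x2b (blk 10, set 0) → MISS  vc=[]
1: 0x28 (blk 10, set 0) → L1-HIT  vc=[]
2: 0x2b (blk 10, set 0) → L1-HIT  vc=[]
3: 0x9 (blk 2, set 0) → MISS  vc=[10]
4: 0x8 (blk 2, set 0) → L1-HIT  vc=[10]
5: 0x9 (blk 2, set 0) → L1-HIT  vc=[10]
6: 0x30 (blk 12, set 0) → MISS  vc=[10, 2]
7: 0x33 (blk 12, set 0) → L1-HIT  vc=[10, 2]
8: 0x9 (blk 2, set 0) → VC-HIT  vc=[10, 12]
9: 0x2b (blk 10, set 0) → VC-HIT  vc=[2, 12]
10: 0x39 (blk 14, set 0) → MISS  vc=[2, 12, 10]

MISSES = 4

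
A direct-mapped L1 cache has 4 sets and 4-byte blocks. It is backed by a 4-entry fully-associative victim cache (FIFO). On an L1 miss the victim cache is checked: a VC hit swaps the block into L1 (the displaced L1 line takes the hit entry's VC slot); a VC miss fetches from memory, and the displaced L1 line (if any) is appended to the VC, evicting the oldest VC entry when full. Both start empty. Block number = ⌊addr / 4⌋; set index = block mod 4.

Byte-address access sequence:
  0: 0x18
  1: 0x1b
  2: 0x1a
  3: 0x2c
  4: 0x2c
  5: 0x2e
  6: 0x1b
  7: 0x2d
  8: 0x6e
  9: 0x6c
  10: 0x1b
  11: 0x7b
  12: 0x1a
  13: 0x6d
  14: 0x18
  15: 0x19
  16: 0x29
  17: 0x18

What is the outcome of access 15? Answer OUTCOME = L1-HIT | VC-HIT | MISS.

OUTCOME = L1-HIT

0: 0x18 (blk 6, set 2) → MISS  vc=[]
1: 0x1b (blk 6, set 2) → L1-HIT  vc=[]
2: 0x1a (blk 6, set 2) → L1-HIT  vc=[]
3: 0x2c (blk 11, set 3) → MISS  vc=[]
4: 0x2c (blk 11, set 3) → L1-HIT  vc=[]
5: 0x2e (blk 11, set 3) → L1-HIT  vc=[]
6: 0x1b (blk 6, set 2) → L1-HIT  vc=[]
7: 0x2d (blk 11, set 3) → L1-HIT  vc=[]
8: 0x6e (blk 27, set 3) → MISS  vc=[11]
9: 0x6c (blk 27, set 3) → L1-HIT  vc=[11]
10: 0x1b (blk 6, set 2) → L1-HIT  vc=[11]
11: 0x7b (blk 30, set 2) → MISS  vc=[11, 6]
12: 0x1a (blk 6, set 2) → VC-HIT  vc=[11, 30]
13: 0x6d (blk 27, set 3) → L1-HIT  vc=[11, 30]
14: 0x18 (blk 6, set 2) → L1-HIT  vc=[11, 30]
15: 0x19 (blk 6, set 2) → L1-HIT  vc=[11, 30]
16: 0x29 (blk 10, set 2) → MISS  vc=[11, 30, 6]
17: 0x18 (blk 6, set 2) → VC-HIT  vc=[11, 30, 10]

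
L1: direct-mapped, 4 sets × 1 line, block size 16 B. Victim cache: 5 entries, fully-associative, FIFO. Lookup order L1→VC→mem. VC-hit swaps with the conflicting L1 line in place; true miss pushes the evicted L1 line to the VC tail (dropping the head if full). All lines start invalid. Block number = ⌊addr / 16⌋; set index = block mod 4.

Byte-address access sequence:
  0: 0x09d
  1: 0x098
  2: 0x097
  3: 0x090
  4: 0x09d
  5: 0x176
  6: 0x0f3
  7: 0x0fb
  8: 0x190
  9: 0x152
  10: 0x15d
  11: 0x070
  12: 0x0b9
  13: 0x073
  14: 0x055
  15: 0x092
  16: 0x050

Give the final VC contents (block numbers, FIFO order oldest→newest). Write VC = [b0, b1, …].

VC = [9, 25, 15, 11, 21]

0: 0x9d (blk 9, set 1) → MISS  vc=[]
1: 0x98 (blk 9, set 1) → L1-HIT  vc=[]
2: 0x97 (blk 9, set 1) → L1-HIT  vc=[]
3: 0x90 (blk 9, set 1) → L1-HIT  vc=[]
4: 0x9d (blk 9, set 1) → L1-HIT  vc=[]
5: 0x176 (blk 23, set 3) → MISS  vc=[]
6: 0xf3 (blk 15, set 3) → MISS  vc=[23]
7: 0xfb (blk 15, set 3) → L1-HIT  vc=[23]
8: 0x190 (blk 25, set 1) → MISS  vc=[23, 9]
9: 0x152 (blk 21, set 1) → MISS  vc=[23, 9, 25]
10: 0x15d (blk 21, set 1) → L1-HIT  vc=[23, 9, 25]
11: 0x70 (blk 7, set 3) → MISS  vc=[23, 9, 25, 15]
12: 0xb9 (blk 11, set 3) → MISS  vc=[23, 9, 25, 15, 7]
13: 0x73 (blk 7, set 3) → VC-HIT  vc=[23, 9, 25, 15, 11]
14: 0x55 (blk 5, set 1) → MISS  vc=[9, 25, 15, 11, 21]
15: 0x92 (blk 9, set 1) → VC-HIT  vc=[5, 25, 15, 11, 21]
16: 0x50 (blk 5, set 1) → VC-HIT  vc=[9, 25, 15, 11, 21]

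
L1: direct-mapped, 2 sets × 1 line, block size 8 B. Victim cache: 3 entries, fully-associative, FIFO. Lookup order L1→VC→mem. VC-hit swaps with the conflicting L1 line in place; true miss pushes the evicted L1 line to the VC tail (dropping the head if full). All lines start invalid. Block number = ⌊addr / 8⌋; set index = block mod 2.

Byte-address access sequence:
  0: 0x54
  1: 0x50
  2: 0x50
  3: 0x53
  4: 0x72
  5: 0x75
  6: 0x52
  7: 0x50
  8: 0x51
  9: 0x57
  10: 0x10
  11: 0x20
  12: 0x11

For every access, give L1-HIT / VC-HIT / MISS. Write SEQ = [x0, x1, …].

SEQ = [MISS, L1-HIT, L1-HIT, L1-HIT, MISS, L1-HIT, VC-HIT, L1-HIT, L1-HIT, L1-HIT, MISS, MISS, VC-HIT]

  [0] addr=0x54 blk=10 s=0: MISS | VC []
  [1] addr=0x50 blk=10 s=0: L1-HIT | VC []
  [2] addr=0x50 blk=10 s=0: L1-HIT | VC []
  [3] addr=0x53 blk=10 s=0: L1-HIT | VC []
  [4] addr=0x72 blk=14 s=0: MISS | VC [10]
  [5] addr=0x75 blk=14 s=0: L1-HIT | VC [10]
  [6] addr=0x52 blk=10 s=0: VC-HIT | VC [14]
  [7] addr=0x50 blk=10 s=0: L1-HIT | VC [14]
  [8] addr=0x51 blk=10 s=0: L1-HIT | VC [14]
  [9] addr=0x57 blk=10 s=0: L1-HIT | VC [14]
  [10] addr=0x10 blk=2 s=0: MISS | VC [14, 10]
  [11] addr=0x20 blk=4 s=0: MISS | VC [14, 10, 2]
  [12] addr=0x11 blk=2 s=0: VC-HIT | VC [14, 10, 4]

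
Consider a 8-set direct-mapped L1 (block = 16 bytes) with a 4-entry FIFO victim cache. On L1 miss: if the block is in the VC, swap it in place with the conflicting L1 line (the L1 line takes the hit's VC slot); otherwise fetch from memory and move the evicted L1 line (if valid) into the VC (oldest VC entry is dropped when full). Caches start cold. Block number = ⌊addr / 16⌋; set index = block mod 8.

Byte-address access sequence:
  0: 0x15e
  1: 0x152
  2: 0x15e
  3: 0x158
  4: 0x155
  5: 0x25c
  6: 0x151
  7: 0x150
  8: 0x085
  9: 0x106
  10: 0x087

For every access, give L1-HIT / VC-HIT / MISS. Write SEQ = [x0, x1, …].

SEQ = [MISS, L1-HIT, L1-HIT, L1-HIT, L1-HIT, MISS, VC-HIT, L1-HIT, MISS, MISS, VC-HIT]

0: 0x15e (blk 21, set 5) → MISS  vc=[]
1: 0x152 (blk 21, set 5) → L1-HIT  vc=[]
2: 0x15e (blk 21, set 5) → L1-HIT  vc=[]
3: 0x158 (blk 21, set 5) → L1-HIT  vc=[]
4: 0x155 (blk 21, set 5) → L1-HIT  vc=[]
5: 0x25c (blk 37, set 5) → MISS  vc=[21]
6: 0x151 (blk 21, set 5) → VC-HIT  vc=[37]
7: 0x150 (blk 21, set 5) → L1-HIT  vc=[37]
8: 0x85 (blk 8, set 0) → MISS  vc=[37]
9: 0x106 (blk 16, set 0) → MISS  vc=[37, 8]
10: 0x87 (blk 8, set 0) → VC-HIT  vc=[37, 16]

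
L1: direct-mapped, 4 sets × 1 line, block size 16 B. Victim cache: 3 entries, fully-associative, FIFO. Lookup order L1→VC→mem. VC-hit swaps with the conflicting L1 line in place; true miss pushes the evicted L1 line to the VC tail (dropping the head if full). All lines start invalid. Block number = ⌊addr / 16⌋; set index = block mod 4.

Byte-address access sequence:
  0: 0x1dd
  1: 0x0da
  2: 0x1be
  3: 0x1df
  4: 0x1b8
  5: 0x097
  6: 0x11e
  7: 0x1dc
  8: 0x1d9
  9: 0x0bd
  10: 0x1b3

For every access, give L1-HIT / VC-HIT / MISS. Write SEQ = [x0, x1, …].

  [0] addr=0x1dd blk=29 s=1: MISS | VC []
  [1] addr=0xda blk=13 s=1: MISS | VC [29]
  [2] addr=0x1be blk=27 s=3: MISS | VC [29]
  [3] addr=0x1df blk=29 s=1: VC-HIT | VC [13]
  [4] addr=0x1b8 blk=27 s=3: L1-HIT | VC [13]
  [5] addr=0x97 blk=9 s=1: MISS | VC [13, 29]
  [6] addr=0x11e blk=17 s=1: MISS | VC [13, 29, 9]
  [7] addr=0x1dc blk=29 s=1: VC-HIT | VC [13, 17, 9]
  [8] addr=0x1d9 blk=29 s=1: L1-HIT | VC [13, 17, 9]
  [9] addr=0xbd blk=11 s=3: MISS | VC [17, 9, 27]
  [10] addr=0x1b3 blk=27 s=3: VC-HIT | VC [17, 9, 11]

SEQ = [MISS, MISS, MISS, VC-HIT, L1-HIT, MISS, MISS, VC-HIT, L1-HIT, MISS, VC-HIT]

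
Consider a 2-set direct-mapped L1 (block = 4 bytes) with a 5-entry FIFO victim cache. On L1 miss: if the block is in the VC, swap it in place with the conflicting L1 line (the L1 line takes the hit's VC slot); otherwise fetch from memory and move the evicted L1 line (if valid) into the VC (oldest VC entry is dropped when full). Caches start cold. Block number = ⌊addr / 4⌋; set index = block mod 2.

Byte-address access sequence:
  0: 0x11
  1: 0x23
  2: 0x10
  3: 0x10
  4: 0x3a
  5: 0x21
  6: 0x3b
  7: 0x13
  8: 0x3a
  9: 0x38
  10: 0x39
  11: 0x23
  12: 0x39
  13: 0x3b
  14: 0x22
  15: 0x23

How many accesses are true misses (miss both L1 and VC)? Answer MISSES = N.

MISSES = 3

0: 0x11 (blk 4, set 0) → MISS  vc=[]
1: 0x23 (blk 8, set 0) → MISS  vc=[4]
2: 0x10 (blk 4, set 0) → VC-HIT  vc=[8]
3: 0x10 (blk 4, set 0) → L1-HIT  vc=[8]
4: 0x3a (blk 14, set 0) → MISS  vc=[8, 4]
5: 0x21 (blk 8, set 0) → VC-HIT  vc=[14, 4]
6: 0x3b (blk 14, set 0) → VC-HIT  vc=[8, 4]
7: 0x13 (blk 4, set 0) → VC-HIT  vc=[8, 14]
8: 0x3a (blk 14, set 0) → VC-HIT  vc=[8, 4]
9: 0x38 (blk 14, set 0) → L1-HIT  vc=[8, 4]
10: 0x39 (blk 14, set 0) → L1-HIT  vc=[8, 4]
11: 0x23 (blk 8, set 0) → VC-HIT  vc=[14, 4]
12: 0x39 (blk 14, set 0) → VC-HIT  vc=[8, 4]
13: 0x3b (blk 14, set 0) → L1-HIT  vc=[8, 4]
14: 0x22 (blk 8, set 0) → VC-HIT  vc=[14, 4]
15: 0x23 (blk 8, set 0) → L1-HIT  vc=[14, 4]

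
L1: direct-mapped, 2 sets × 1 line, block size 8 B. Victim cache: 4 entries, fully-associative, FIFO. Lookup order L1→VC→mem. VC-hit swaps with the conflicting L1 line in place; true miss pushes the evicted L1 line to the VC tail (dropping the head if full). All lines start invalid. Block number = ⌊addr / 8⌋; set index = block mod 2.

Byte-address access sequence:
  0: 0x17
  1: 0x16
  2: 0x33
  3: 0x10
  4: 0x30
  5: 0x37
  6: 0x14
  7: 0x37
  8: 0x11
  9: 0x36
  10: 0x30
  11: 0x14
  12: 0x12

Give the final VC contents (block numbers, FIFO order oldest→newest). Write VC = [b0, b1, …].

VC = [6]

#0 0x17→b2/s0 MISS; vc=[]
#1 0x16→b2/s0 L1-HIT; vc=[]
#2 0x33→b6/s0 MISS; vc=[2]
#3 0x10→b2/s0 VC-HIT; vc=[6]
#4 0x30→b6/s0 VC-HIT; vc=[2]
#5 0x37→b6/s0 L1-HIT; vc=[2]
#6 0x14→b2/s0 VC-HIT; vc=[6]
#7 0x37→b6/s0 VC-HIT; vc=[2]
#8 0x11→b2/s0 VC-HIT; vc=[6]
#9 0x36→b6/s0 VC-HIT; vc=[2]
#10 0x30→b6/s0 L1-HIT; vc=[2]
#11 0x14→b2/s0 VC-HIT; vc=[6]
#12 0x12→b2/s0 L1-HIT; vc=[6]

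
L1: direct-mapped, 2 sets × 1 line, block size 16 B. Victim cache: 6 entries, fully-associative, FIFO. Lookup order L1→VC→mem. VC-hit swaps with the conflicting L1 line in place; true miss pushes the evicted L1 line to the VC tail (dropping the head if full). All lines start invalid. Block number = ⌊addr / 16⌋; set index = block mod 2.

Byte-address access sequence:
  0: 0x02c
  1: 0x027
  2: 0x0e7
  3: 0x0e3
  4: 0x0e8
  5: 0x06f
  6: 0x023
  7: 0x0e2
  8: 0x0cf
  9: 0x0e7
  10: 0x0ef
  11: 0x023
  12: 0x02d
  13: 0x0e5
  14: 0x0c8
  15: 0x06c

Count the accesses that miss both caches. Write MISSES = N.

MISSES = 4

  [0] addr=0x2c blk=2 s=0: MISS | VC []
  [1] addr=0x27 blk=2 s=0: L1-HIT | VC []
  [2] addr=0xe7 blk=14 s=0: MISS | VC [2]
  [3] addr=0xe3 blk=14 s=0: L1-HIT | VC [2]
  [4] addr=0xe8 blk=14 s=0: L1-HIT | VC [2]
  [5] addr=0x6f blk=6 s=0: MISS | VC [2, 14]
  [6] addr=0x23 blk=2 s=0: VC-HIT | VC [6, 14]
  [7] addr=0xe2 blk=14 s=0: VC-HIT | VC [6, 2]
  [8] addr=0xcf blk=12 s=0: MISS | VC [6, 2, 14]
  [9] addr=0xe7 blk=14 s=0: VC-HIT | VC [6, 2, 12]
  [10] addr=0xef blk=14 s=0: L1-HIT | VC [6, 2, 12]
  [11] addr=0x23 blk=2 s=0: VC-HIT | VC [6, 14, 12]
  [12] addr=0x2d blk=2 s=0: L1-HIT | VC [6, 14, 12]
  [13] addr=0xe5 blk=14 s=0: VC-HIT | VC [6, 2, 12]
  [14] addr=0xc8 blk=12 s=0: VC-HIT | VC [6, 2, 14]
  [15] addr=0x6c blk=6 s=0: VC-HIT | VC [12, 2, 14]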